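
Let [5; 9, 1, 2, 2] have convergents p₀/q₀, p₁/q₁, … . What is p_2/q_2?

51/10

Using pₖ = aₖpₖ₋₁ + pₖ₋₂, qₖ = aₖqₖ₋₁ + qₖ₋₂ (with p₋₁=1, p₋₂=0, q₋₁=0, q₋₂=1):
  k=0: a=5, p=5, q=1
  k=1: a=9, p=46, q=9
  k=2: a=1, p=51, q=10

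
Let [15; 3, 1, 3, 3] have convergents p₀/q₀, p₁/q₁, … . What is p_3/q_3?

Using pₖ = aₖpₖ₋₁ + pₖ₋₂, qₖ = aₖqₖ₋₁ + qₖ₋₂ (with p₋₁=1, p₋₂=0, q₋₁=0, q₋₂=1):
  k=0: a=15, p=15, q=1
  k=1: a=3, p=46, q=3
  k=2: a=1, p=61, q=4
  k=3: a=3, p=229, q=15

229/15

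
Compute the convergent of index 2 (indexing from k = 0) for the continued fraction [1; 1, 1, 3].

3/2

Using pₖ = aₖpₖ₋₁ + pₖ₋₂, qₖ = aₖqₖ₋₁ + qₖ₋₂ (with p₋₁=1, p₋₂=0, q₋₁=0, q₋₂=1):
  k=0: a=1, p=1, q=1
  k=1: a=1, p=2, q=1
  k=2: a=1, p=3, q=2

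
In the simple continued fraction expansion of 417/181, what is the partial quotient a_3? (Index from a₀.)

417 = 2·181 + 55   →  a_0 = 2
181 = 3·55 + 16   →  a_1 = 3
55 = 3·16 + 7   →  a_2 = 3
16 = 2·7 + 2   →  a_3 = 2

2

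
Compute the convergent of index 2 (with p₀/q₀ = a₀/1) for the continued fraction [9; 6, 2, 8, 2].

Using pₖ = aₖpₖ₋₁ + pₖ₋₂, qₖ = aₖqₖ₋₁ + qₖ₋₂ (with p₋₁=1, p₋₂=0, q₋₁=0, q₋₂=1):
  k=0: a=9, p=9, q=1
  k=1: a=6, p=55, q=6
  k=2: a=2, p=119, q=13

119/13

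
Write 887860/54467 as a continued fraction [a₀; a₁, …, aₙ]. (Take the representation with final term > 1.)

887860 = 16*54467 + 16388
54467 = 3*16388 + 5303
16388 = 3*5303 + 479
5303 = 11*479 + 34
479 = 14*34 + 3
34 = 11*3 + 1
3 = 3*1 + 0  (stop)
So 887860/54467 = [16; 3, 3, 11, 14, 11, 3].

[16; 3, 3, 11, 14, 11, 3]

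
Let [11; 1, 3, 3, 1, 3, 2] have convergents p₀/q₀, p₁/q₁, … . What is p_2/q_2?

47/4

Using pₖ = aₖpₖ₋₁ + pₖ₋₂, qₖ = aₖqₖ₋₁ + qₖ₋₂ (with p₋₁=1, p₋₂=0, q₋₁=0, q₋₂=1):
  k=0: a=11, p=11, q=1
  k=1: a=1, p=12, q=1
  k=2: a=3, p=47, q=4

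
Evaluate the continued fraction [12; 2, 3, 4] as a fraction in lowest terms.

373/30

Fold from the inside: start with 4/1.
  3 + 1/4 = 13/4
  2 + 4/13 = 30/13
  12 + 13/30 = 373/30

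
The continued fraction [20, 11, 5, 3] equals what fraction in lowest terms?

3596/179

Fold from the inside: start with 3/1.
  5 + 1/3 = 16/3
  11 + 3/16 = 179/16
  20 + 16/179 = 3596/179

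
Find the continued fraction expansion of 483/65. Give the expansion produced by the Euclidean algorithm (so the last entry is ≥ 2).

483 = 7*65 + 28
65 = 2*28 + 9
28 = 3*9 + 1
9 = 9*1 + 0  (stop)
So 483/65 = [7; 2, 3, 9].

[7; 2, 3, 9]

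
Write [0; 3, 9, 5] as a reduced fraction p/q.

46/143

Fold from the inside: start with 5/1.
  9 + 1/5 = 46/5
  3 + 5/46 = 143/46
  0 + 46/143 = 46/143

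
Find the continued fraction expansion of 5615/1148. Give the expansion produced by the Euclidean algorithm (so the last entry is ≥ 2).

[4; 1, 8, 5, 2, 3, 3]

5615 = 4*1148 + 1023
1148 = 1*1023 + 125
1023 = 8*125 + 23
125 = 5*23 + 10
23 = 2*10 + 3
10 = 3*3 + 1
3 = 3*1 + 0  (stop)
So 5615/1148 = [4; 1, 8, 5, 2, 3, 3].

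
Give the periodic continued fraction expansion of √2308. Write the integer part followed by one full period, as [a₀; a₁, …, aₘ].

[48; 24, 96]

a₀ = ⌊√2308⌋ = 48.
With m₀=0, d₀=1 and mₖ₊₁ = dₖaₖ − mₖ, dₖ₊₁ = (n − mₖ₊₁²)/dₖ, aₖ₊₁ = ⌊(a₀+mₖ₊₁)/dₖ₊₁⌋:
  k=1: m=48, d=4, a=24
  k=2: m=48, d=1, a=96
d=1 and a=2a₀=96 at k=2, so the next step gives (m, d) = (48, 4) again — its k=1 value — and the period has length 2.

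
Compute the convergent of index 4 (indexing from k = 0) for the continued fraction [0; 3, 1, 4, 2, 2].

11/42

Using pₖ = aₖpₖ₋₁ + pₖ₋₂, qₖ = aₖqₖ₋₁ + qₖ₋₂ (with p₋₁=1, p₋₂=0, q₋₁=0, q₋₂=1):
  k=0: a=0, p=0, q=1
  k=1: a=3, p=1, q=3
  k=2: a=1, p=1, q=4
  k=3: a=4, p=5, q=19
  k=4: a=2, p=11, q=42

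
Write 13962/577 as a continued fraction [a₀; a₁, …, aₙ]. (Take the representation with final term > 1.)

13962 = 24×577 + 114
577 = 5×114 + 7
114 = 16×7 + 2
7 = 3×2 + 1
2 = 2×1 + 0  (stop)
So 13962/577 = [24; 5, 16, 3, 2].

[24; 5, 16, 3, 2]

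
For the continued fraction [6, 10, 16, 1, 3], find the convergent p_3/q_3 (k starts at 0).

Using pₖ = aₖpₖ₋₁ + pₖ₋₂, qₖ = aₖqₖ₋₁ + qₖ₋₂ (with p₋₁=1, p₋₂=0, q₋₁=0, q₋₂=1):
  k=0: a=6, p=6, q=1
  k=1: a=10, p=61, q=10
  k=2: a=16, p=982, q=161
  k=3: a=1, p=1043, q=171

1043/171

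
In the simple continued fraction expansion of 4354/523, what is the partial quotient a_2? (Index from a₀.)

13

4354 = 8·523 + 170   →  a_0 = 8
523 = 3·170 + 13   →  a_1 = 3
170 = 13·13 + 1   →  a_2 = 13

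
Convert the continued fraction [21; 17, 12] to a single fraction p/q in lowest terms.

Fold from the inside: start with 12/1.
  17 + 1/12 = 205/12
  21 + 12/205 = 4317/205

4317/205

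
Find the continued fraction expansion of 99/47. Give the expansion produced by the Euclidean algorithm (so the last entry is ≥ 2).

[2; 9, 2, 2]

99 = 2*47 + 5
47 = 9*5 + 2
5 = 2*2 + 1
2 = 2*1 + 0  (stop)
So 99/47 = [2; 9, 2, 2].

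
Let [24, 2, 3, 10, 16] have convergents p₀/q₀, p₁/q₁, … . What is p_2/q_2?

Using pₖ = aₖpₖ₋₁ + pₖ₋₂, qₖ = aₖqₖ₋₁ + qₖ₋₂ (with p₋₁=1, p₋₂=0, q₋₁=0, q₋₂=1):
  k=0: a=24, p=24, q=1
  k=1: a=2, p=49, q=2
  k=2: a=3, p=171, q=7

171/7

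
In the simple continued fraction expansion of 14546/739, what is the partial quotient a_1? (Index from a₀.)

1

14546 = 19·739 + 505   →  a_0 = 19
739 = 1·505 + 234   →  a_1 = 1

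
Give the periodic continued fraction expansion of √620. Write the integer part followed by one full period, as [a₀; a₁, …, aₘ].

[24; 1, 8, 1, 48]

a₀ = ⌊√620⌋ = 24.
With m₀=0, d₀=1 and mₖ₊₁ = dₖaₖ − mₖ, dₖ₊₁ = (n − mₖ₊₁²)/dₖ, aₖ₊₁ = ⌊(a₀+mₖ₊₁)/dₖ₊₁⌋:
  k=1: m=24, d=44, a=1
  k=2: m=20, d=5, a=8
  k=3: m=20, d=44, a=1
  k=4: m=24, d=1, a=48
d=1 and a=2a₀=48 at k=4, so the next step gives (m, d) = (24, 44) again — its k=1 value — and the period has length 4.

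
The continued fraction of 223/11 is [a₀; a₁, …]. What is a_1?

223 = 20·11 + 3   →  a_0 = 20
11 = 3·3 + 2   →  a_1 = 3

3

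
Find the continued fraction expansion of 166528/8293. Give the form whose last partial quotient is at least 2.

166528 = 20×8293 + 668
8293 = 12×668 + 277
668 = 2×277 + 114
277 = 2×114 + 49
114 = 2×49 + 16
49 = 3×16 + 1
16 = 16×1 + 0  (stop)
So 166528/8293 = [20; 12, 2, 2, 2, 3, 16].

[20; 12, 2, 2, 2, 3, 16]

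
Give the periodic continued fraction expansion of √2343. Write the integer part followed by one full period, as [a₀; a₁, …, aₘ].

[48; 2, 2, 8, 2, 2, 96]

a₀ = ⌊√2343⌋ = 48.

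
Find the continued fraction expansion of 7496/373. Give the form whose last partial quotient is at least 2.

[20; 10, 2, 1, 3, 3]

7496 = 20·373 + 36
373 = 10·36 + 13
36 = 2·13 + 10
13 = 1·10 + 3
10 = 3·3 + 1
3 = 3·1 + 0  (stop)
So 7496/373 = [20; 10, 2, 1, 3, 3].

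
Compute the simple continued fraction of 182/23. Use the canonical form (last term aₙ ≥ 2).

182 = 7*23 + 21
23 = 1*21 + 2
21 = 10*2 + 1
2 = 2*1 + 0  (stop)
So 182/23 = [7; 1, 10, 2].

[7; 1, 10, 2]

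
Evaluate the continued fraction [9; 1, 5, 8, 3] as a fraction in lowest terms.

Fold from the inside: start with 3/1.
  8 + 1/3 = 25/3
  5 + 3/25 = 128/25
  1 + 25/128 = 153/128
  9 + 128/153 = 1505/153

1505/153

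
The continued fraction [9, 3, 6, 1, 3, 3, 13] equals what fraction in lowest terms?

34345/3686

Fold from the inside: start with 13/1.
  3 + 1/13 = 40/13
  3 + 13/40 = 133/40
  1 + 40/133 = 173/133
  6 + 133/173 = 1171/173
  3 + 173/1171 = 3686/1171
  9 + 1171/3686 = 34345/3686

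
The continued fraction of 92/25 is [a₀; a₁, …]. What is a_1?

1

92 = 3·25 + 17   →  a_0 = 3
25 = 1·17 + 8   →  a_1 = 1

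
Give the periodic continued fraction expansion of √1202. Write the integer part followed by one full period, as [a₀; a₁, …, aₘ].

a₀ = ⌊√1202⌋ = 34.
With m₀=0, d₀=1 and mₖ₊₁ = dₖaₖ − mₖ, dₖ₊₁ = (n − mₖ₊₁²)/dₖ, aₖ₊₁ = ⌊(a₀+mₖ₊₁)/dₖ₊₁⌋:
  k=1: m=34, d=46, a=1
  k=2: m=12, d=23, a=2
  k=3: m=34, d=2, a=34
  k=4: m=34, d=23, a=2
  k=5: m=12, d=46, a=1
  k=6: m=34, d=1, a=68
d=1 and a=2a₀=68 at k=6, so the next step gives (m, d) = (34, 46) again — its k=1 value — and the period has length 6.

[34; 1, 2, 34, 2, 1, 68]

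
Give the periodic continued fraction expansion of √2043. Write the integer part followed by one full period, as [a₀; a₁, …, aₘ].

[45; 5, 90]

a₀ = ⌊√2043⌋ = 45.
With m₀=0, d₀=1 and mₖ₊₁ = dₖaₖ − mₖ, dₖ₊₁ = (n − mₖ₊₁²)/dₖ, aₖ₊₁ = ⌊(a₀+mₖ₊₁)/dₖ₊₁⌋:
  k=1: m=45, d=18, a=5
  k=2: m=45, d=1, a=90
d=1 and a=2a₀=90 at k=2, so the next step gives (m, d) = (45, 18) again — its k=1 value — and the period has length 2.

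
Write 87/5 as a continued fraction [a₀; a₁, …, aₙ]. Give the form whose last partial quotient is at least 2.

[17; 2, 2]

87 = 17*5 + 2
5 = 2*2 + 1
2 = 2*1 + 0  (stop)
So 87/5 = [17; 2, 2].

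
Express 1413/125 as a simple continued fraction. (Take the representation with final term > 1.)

[11; 3, 3, 2, 5]

1413 = 11*125 + 38
125 = 3*38 + 11
38 = 3*11 + 5
11 = 2*5 + 1
5 = 5*1 + 0  (stop)
So 1413/125 = [11; 3, 3, 2, 5].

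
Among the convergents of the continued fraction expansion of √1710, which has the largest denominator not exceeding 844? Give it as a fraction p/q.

√1710 = [41; 2, 1, 5, 4, 5, 1, 2, 82, …] (period length 8).
Convergents:
  p_0/q_0 = 41/1
  p_1/q_1 = 83/2
  p_2/q_2 = 124/3
  p_3/q_3 = 703/17
  p_4/q_4 = 2936/71
  p_5/q_5 = 15383/372
  p_6/q_6 = 18319/443
  p_7/q_7 = 52021/1258
q_6 = 443 ≤ 844 < 1258 = q_7, so the answer is 18319/443.

18319/443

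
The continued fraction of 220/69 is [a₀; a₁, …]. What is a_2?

220 = 3·69 + 13   →  a_0 = 3
69 = 5·13 + 4   →  a_1 = 5
13 = 3·4 + 1   →  a_2 = 3

3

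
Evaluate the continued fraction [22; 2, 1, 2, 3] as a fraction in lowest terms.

604/27

Fold from the inside: start with 3/1.
  2 + 1/3 = 7/3
  1 + 3/7 = 10/7
  2 + 7/10 = 27/10
  22 + 10/27 = 604/27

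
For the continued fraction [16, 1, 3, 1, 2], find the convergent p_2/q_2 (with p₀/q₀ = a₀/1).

67/4

Using pₖ = aₖpₖ₋₁ + pₖ₋₂, qₖ = aₖqₖ₋₁ + qₖ₋₂ (with p₋₁=1, p₋₂=0, q₋₁=0, q₋₂=1):
  k=0: a=16, p=16, q=1
  k=1: a=1, p=17, q=1
  k=2: a=3, p=67, q=4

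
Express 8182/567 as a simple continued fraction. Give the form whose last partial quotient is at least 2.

[14; 2, 3, 11, 3, 2]

8182 = 14×567 + 244
567 = 2×244 + 79
244 = 3×79 + 7
79 = 11×7 + 2
7 = 3×2 + 1
2 = 2×1 + 0  (stop)
So 8182/567 = [14; 2, 3, 11, 3, 2].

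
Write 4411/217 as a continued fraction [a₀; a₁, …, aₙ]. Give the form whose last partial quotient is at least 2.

[20; 3, 17, 1, 3]

4411 = 20*217 + 71
217 = 3*71 + 4
71 = 17*4 + 3
4 = 1*3 + 1
3 = 3*1 + 0  (stop)
So 4411/217 = [20; 3, 17, 1, 3].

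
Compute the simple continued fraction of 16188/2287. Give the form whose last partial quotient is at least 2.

16188 = 7·2287 + 179
2287 = 12·179 + 139
179 = 1·139 + 40
139 = 3·40 + 19
40 = 2·19 + 2
19 = 9·2 + 1
2 = 2·1 + 0  (stop)
So 16188/2287 = [7; 12, 1, 3, 2, 9, 2].

[7; 12, 1, 3, 2, 9, 2]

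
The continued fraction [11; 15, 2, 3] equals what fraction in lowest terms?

1195/108

Using pₖ = aₖpₖ₋₁ + pₖ₋₂ and qₖ = aₖqₖ₋₁ + qₖ₋₂:
  k=0: a=11, p=11, q=1
  k=1: a=15, p=166, q=15
  k=2: a=2, p=343, q=31
  k=3: a=3, p=1195, q=108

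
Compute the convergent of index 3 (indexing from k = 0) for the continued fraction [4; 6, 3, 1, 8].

104/25

Using pₖ = aₖpₖ₋₁ + pₖ₋₂, qₖ = aₖqₖ₋₁ + qₖ₋₂ (with p₋₁=1, p₋₂=0, q₋₁=0, q₋₂=1):
  k=0: a=4, p=4, q=1
  k=1: a=6, p=25, q=6
  k=2: a=3, p=79, q=19
  k=3: a=1, p=104, q=25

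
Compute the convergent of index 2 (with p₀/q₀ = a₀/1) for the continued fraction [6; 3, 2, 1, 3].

Using pₖ = aₖpₖ₋₁ + pₖ₋₂, qₖ = aₖqₖ₋₁ + qₖ₋₂ (with p₋₁=1, p₋₂=0, q₋₁=0, q₋₂=1):
  k=0: a=6, p=6, q=1
  k=1: a=3, p=19, q=3
  k=2: a=2, p=44, q=7

44/7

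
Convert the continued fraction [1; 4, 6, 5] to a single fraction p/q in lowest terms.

160/129

Using pₖ = aₖpₖ₋₁ + pₖ₋₂ and qₖ = aₖqₖ₋₁ + qₖ₋₂:
  k=0: a=1, p=1, q=1
  k=1: a=4, p=5, q=4
  k=2: a=6, p=31, q=25
  k=3: a=5, p=160, q=129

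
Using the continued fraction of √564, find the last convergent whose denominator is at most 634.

13513/569

√564 = [23; 1, 2, 1, 46, …] (period length 4).
Convergents:
  p_0/q_0 = 23/1
  p_1/q_1 = 24/1
  p_2/q_2 = 71/3
  p_3/q_3 = 95/4
  p_4/q_4 = 4441/187
  p_5/q_5 = 4536/191
  p_6/q_6 = 13513/569
  p_7/q_7 = 18049/760
q_6 = 569 ≤ 634 < 760 = q_7, so the answer is 13513/569.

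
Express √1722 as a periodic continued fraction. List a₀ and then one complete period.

a₀ = ⌊√1722⌋ = 41.
With m₀=0, d₀=1 and mₖ₊₁ = dₖaₖ − mₖ, dₖ₊₁ = (n − mₖ₊₁²)/dₖ, aₖ₊₁ = ⌊(a₀+mₖ₊₁)/dₖ₊₁⌋:
  k=1: m=41, d=41, a=2
  k=2: m=41, d=1, a=82
d=1 and a=2a₀=82 at k=2, so the next step gives (m, d) = (41, 41) again — its k=1 value — and the period has length 2.

[41; 2, 82]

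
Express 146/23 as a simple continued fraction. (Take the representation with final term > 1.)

[6; 2, 1, 7]

146 = 6·23 + 8
23 = 2·8 + 7
8 = 1·7 + 1
7 = 7·1 + 0  (stop)
So 146/23 = [6; 2, 1, 7].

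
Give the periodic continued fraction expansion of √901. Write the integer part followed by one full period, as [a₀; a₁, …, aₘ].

[30; 60]

a₀ = ⌊√901⌋ = 30.
With m₀=0, d₀=1 and mₖ₊₁ = dₖaₖ − mₖ, dₖ₊₁ = (n − mₖ₊₁²)/dₖ, aₖ₊₁ = ⌊(a₀+mₖ₊₁)/dₖ₊₁⌋:
  k=1: m=30, d=1, a=60
d=1 and a=2a₀=60 at k=1, so the next step gives (m, d) = (30, 1) again — its k=1 value — and the period has length 1.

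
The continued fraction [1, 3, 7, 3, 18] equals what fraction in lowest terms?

Using pₖ = aₖpₖ₋₁ + pₖ₋₂ and qₖ = aₖqₖ₋₁ + qₖ₋₂:
  k=0: a=1, p=1, q=1
  k=1: a=3, p=4, q=3
  k=2: a=7, p=29, q=22
  k=3: a=3, p=91, q=69
  k=4: a=18, p=1667, q=1264

1667/1264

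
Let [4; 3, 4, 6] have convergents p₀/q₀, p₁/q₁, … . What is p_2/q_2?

Using pₖ = aₖpₖ₋₁ + pₖ₋₂, qₖ = aₖqₖ₋₁ + qₖ₋₂ (with p₋₁=1, p₋₂=0, q₋₁=0, q₋₂=1):
  k=0: a=4, p=4, q=1
  k=1: a=3, p=13, q=3
  k=2: a=4, p=56, q=13

56/13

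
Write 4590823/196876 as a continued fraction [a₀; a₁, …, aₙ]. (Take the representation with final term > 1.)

4590823 = 23*196876 + 62675
196876 = 3*62675 + 8851
62675 = 7*8851 + 718
8851 = 12*718 + 235
718 = 3*235 + 13
235 = 18*13 + 1
13 = 13*1 + 0  (stop)
So 4590823/196876 = [23; 3, 7, 12, 3, 18, 13].

[23; 3, 7, 12, 3, 18, 13]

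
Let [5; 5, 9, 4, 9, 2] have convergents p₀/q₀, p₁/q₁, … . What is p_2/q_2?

239/46

Using pₖ = aₖpₖ₋₁ + pₖ₋₂, qₖ = aₖqₖ₋₁ + qₖ₋₂ (with p₋₁=1, p₋₂=0, q₋₁=0, q₋₂=1):
  k=0: a=5, p=5, q=1
  k=1: a=5, p=26, q=5
  k=2: a=9, p=239, q=46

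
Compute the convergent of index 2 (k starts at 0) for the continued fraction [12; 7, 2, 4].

182/15

Using pₖ = aₖpₖ₋₁ + pₖ₋₂, qₖ = aₖqₖ₋₁ + qₖ₋₂ (with p₋₁=1, p₋₂=0, q₋₁=0, q₋₂=1):
  k=0: a=12, p=12, q=1
  k=1: a=7, p=85, q=7
  k=2: a=2, p=182, q=15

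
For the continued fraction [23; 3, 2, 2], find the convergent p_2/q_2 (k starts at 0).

Using pₖ = aₖpₖ₋₁ + pₖ₋₂, qₖ = aₖqₖ₋₁ + qₖ₋₂ (with p₋₁=1, p₋₂=0, q₋₁=0, q₋₂=1):
  k=0: a=23, p=23, q=1
  k=1: a=3, p=70, q=3
  k=2: a=2, p=163, q=7

163/7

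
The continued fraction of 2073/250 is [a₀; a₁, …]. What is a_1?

3

2073 = 8·250 + 73   →  a_0 = 8
250 = 3·73 + 31   →  a_1 = 3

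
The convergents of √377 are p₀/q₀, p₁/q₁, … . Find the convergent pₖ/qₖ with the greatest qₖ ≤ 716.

8951/461

√377 = [19; 2, 2, 2, 38, …] (period length 4).
Convergents:
  p_0/q_0 = 19/1
  p_1/q_1 = 39/2
  p_2/q_2 = 97/5
  p_3/q_3 = 233/12
  p_4/q_4 = 8951/461
  p_5/q_5 = 18135/934
q_4 = 461 ≤ 716 < 934 = q_5, so the answer is 8951/461.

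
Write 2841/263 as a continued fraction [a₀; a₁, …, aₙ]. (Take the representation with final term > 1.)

2841 = 10·263 + 211
263 = 1·211 + 52
211 = 4·52 + 3
52 = 17·3 + 1
3 = 3·1 + 0  (stop)
So 2841/263 = [10; 1, 4, 17, 3].

[10; 1, 4, 17, 3]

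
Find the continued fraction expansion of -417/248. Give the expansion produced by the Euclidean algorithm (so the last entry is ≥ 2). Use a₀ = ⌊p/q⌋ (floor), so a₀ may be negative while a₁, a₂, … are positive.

-417 = -2×248 + 79
248 = 3×79 + 11
79 = 7×11 + 2
11 = 5×2 + 1
2 = 2×1 + 0  (stop)
So -417/248 = [-2; 3, 7, 5, 2].

[-2; 3, 7, 5, 2]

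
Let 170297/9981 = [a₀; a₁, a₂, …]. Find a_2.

10

170297 = 17·9981 + 620   →  a_0 = 17
9981 = 16·620 + 61   →  a_1 = 16
620 = 10·61 + 10   →  a_2 = 10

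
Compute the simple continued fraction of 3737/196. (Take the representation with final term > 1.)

[19; 15, 13]

3737 = 19·196 + 13
196 = 15·13 + 1
13 = 13·1 + 0  (stop)
So 3737/196 = [19; 15, 13].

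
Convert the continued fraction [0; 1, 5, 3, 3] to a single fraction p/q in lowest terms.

Using pₖ = aₖpₖ₋₁ + pₖ₋₂ and qₖ = aₖqₖ₋₁ + qₖ₋₂:
  k=0: a=0, p=0, q=1
  k=1: a=1, p=1, q=1
  k=2: a=5, p=5, q=6
  k=3: a=3, p=16, q=19
  k=4: a=3, p=53, q=63

53/63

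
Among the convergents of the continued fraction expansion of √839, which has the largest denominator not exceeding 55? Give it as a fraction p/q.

√839 = [28; 1, 27, 1, 56, …] (period length 4).
Convergents:
  p_0/q_0 = 28/1
  p_1/q_1 = 29/1
  p_2/q_2 = 811/28
  p_3/q_3 = 840/29
  p_4/q_4 = 47851/1652
q_3 = 29 ≤ 55 < 1652 = q_4, so the answer is 840/29.

840/29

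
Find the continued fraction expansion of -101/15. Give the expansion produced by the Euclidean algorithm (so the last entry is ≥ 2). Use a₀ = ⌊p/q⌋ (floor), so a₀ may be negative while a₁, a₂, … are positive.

[-7; 3, 1, 3]

-101 = -7·15 + 4
15 = 3·4 + 3
4 = 1·3 + 1
3 = 3·1 + 0  (stop)
So -101/15 = [-7; 3, 1, 3].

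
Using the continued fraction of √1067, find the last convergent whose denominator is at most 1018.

19207/588

√1067 = [32; 1, 1, 1, 64, …] (period length 4).
Convergents:
  p_0/q_0 = 32/1
  p_1/q_1 = 33/1
  p_2/q_2 = 65/2
  p_3/q_3 = 98/3
  p_4/q_4 = 6337/194
  p_5/q_5 = 6435/197
  p_6/q_6 = 12772/391
  p_7/q_7 = 19207/588
  p_8/q_8 = 1242020/38023
q_7 = 588 ≤ 1018 < 38023 = q_8, so the answer is 19207/588.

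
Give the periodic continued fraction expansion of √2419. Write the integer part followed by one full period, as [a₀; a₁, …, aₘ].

[49; 5, 2, 5, 98]

a₀ = ⌊√2419⌋ = 49.
With m₀=0, d₀=1 and mₖ₊₁ = dₖaₖ − mₖ, dₖ₊₁ = (n − mₖ₊₁²)/dₖ, aₖ₊₁ = ⌊(a₀+mₖ₊₁)/dₖ₊₁⌋:
  k=1: m=49, d=18, a=5
  k=2: m=41, d=41, a=2
  k=3: m=41, d=18, a=5
  k=4: m=49, d=1, a=98
d=1 and a=2a₀=98 at k=4, so the next step gives (m, d) = (49, 18) again — its k=1 value — and the period has length 4.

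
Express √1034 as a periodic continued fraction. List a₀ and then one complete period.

a₀ = ⌊√1034⌋ = 32.
With m₀=0, d₀=1 and mₖ₊₁ = dₖaₖ − mₖ, dₖ₊₁ = (n − mₖ₊₁²)/dₖ, aₖ₊₁ = ⌊(a₀+mₖ₊₁)/dₖ₊₁⌋:
  k=1: m=32, d=10, a=6
  k=2: m=28, d=25, a=2
  k=3: m=22, d=22, a=2
  k=4: m=22, d=25, a=2
  k=5: m=28, d=10, a=6
  k=6: m=32, d=1, a=64
d=1 and a=2a₀=64 at k=6, so the next step gives (m, d) = (32, 10) again — its k=1 value — and the period has length 6.

[32; 6, 2, 2, 2, 6, 64]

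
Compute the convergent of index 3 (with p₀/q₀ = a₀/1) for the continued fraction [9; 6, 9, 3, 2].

1567/171

Using pₖ = aₖpₖ₋₁ + pₖ₋₂, qₖ = aₖqₖ₋₁ + qₖ₋₂ (with p₋₁=1, p₋₂=0, q₋₁=0, q₋₂=1):
  k=0: a=9, p=9, q=1
  k=1: a=6, p=55, q=6
  k=2: a=9, p=504, q=55
  k=3: a=3, p=1567, q=171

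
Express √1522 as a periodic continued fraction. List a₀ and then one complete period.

a₀ = ⌊√1522⌋ = 39.
With m₀=0, d₀=1 and mₖ₊₁ = dₖaₖ − mₖ, dₖ₊₁ = (n − mₖ₊₁²)/dₖ, aₖ₊₁ = ⌊(a₀+mₖ₊₁)/dₖ₊₁⌋:
  k=1: m=39, d=1, a=78
d=1 and a=2a₀=78 at k=1, so the next step gives (m, d) = (39, 1) again — its k=1 value — and the period has length 1.

[39; 78]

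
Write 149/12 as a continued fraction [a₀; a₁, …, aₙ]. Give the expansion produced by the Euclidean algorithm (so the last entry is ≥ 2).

149 = 12×12 + 5
12 = 2×5 + 2
5 = 2×2 + 1
2 = 2×1 + 0  (stop)
So 149/12 = [12; 2, 2, 2].

[12; 2, 2, 2]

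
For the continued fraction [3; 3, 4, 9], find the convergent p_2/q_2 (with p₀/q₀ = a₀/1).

43/13

Using pₖ = aₖpₖ₋₁ + pₖ₋₂, qₖ = aₖqₖ₋₁ + qₖ₋₂ (with p₋₁=1, p₋₂=0, q₋₁=0, q₋₂=1):
  k=0: a=3, p=3, q=1
  k=1: a=3, p=10, q=3
  k=2: a=4, p=43, q=13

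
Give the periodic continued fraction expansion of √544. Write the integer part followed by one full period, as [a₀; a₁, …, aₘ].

[23; 3, 11, 3, 46]

a₀ = ⌊√544⌋ = 23.
With m₀=0, d₀=1 and mₖ₊₁ = dₖaₖ − mₖ, dₖ₊₁ = (n − mₖ₊₁²)/dₖ, aₖ₊₁ = ⌊(a₀+mₖ₊₁)/dₖ₊₁⌋:
  k=1: m=23, d=15, a=3
  k=2: m=22, d=4, a=11
  k=3: m=22, d=15, a=3
  k=4: m=23, d=1, a=46
d=1 and a=2a₀=46 at k=4, so the next step gives (m, d) = (23, 15) again — its k=1 value — and the period has length 4.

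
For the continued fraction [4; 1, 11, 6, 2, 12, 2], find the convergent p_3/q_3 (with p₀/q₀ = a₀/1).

359/73

Using pₖ = aₖpₖ₋₁ + pₖ₋₂, qₖ = aₖqₖ₋₁ + qₖ₋₂ (with p₋₁=1, p₋₂=0, q₋₁=0, q₋₂=1):
  k=0: a=4, p=4, q=1
  k=1: a=1, p=5, q=1
  k=2: a=11, p=59, q=12
  k=3: a=6, p=359, q=73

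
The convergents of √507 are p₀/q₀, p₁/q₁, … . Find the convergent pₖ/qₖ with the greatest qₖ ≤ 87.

√507 = [22; 1, 1, 14, 1, 1, 44, …] (period length 6).
Convergents:
  p_0/q_0 = 22/1
  p_1/q_1 = 23/1
  p_2/q_2 = 45/2
  p_3/q_3 = 653/29
  p_4/q_4 = 698/31
  p_5/q_5 = 1351/60
  p_6/q_6 = 60142/2671
q_5 = 60 ≤ 87 < 2671 = q_6, so the answer is 1351/60.

1351/60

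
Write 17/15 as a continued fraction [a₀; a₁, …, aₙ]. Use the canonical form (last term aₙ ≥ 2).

[1; 7, 2]

17 = 1×15 + 2
15 = 7×2 + 1
2 = 2×1 + 0  (stop)
So 17/15 = [1; 7, 2].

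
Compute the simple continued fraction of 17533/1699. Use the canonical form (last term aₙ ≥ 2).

[10; 3, 7, 1, 3, 8, 2]

17533 = 10×1699 + 543
1699 = 3×543 + 70
543 = 7×70 + 53
70 = 1×53 + 17
53 = 3×17 + 2
17 = 8×2 + 1
2 = 2×1 + 0  (stop)
So 17533/1699 = [10; 3, 7, 1, 3, 8, 2].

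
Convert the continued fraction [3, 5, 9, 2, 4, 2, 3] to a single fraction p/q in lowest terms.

10639/3329

Fold from the inside: start with 3/1.
  2 + 1/3 = 7/3
  4 + 3/7 = 31/7
  2 + 7/31 = 69/31
  9 + 31/69 = 652/69
  5 + 69/652 = 3329/652
  3 + 652/3329 = 10639/3329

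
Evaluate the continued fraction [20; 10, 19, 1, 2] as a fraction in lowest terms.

11919/593

Using pₖ = aₖpₖ₋₁ + pₖ₋₂ and qₖ = aₖqₖ₋₁ + qₖ₋₂:
  k=0: a=20, p=20, q=1
  k=1: a=10, p=201, q=10
  k=2: a=19, p=3839, q=191
  k=3: a=1, p=4040, q=201
  k=4: a=2, p=11919, q=593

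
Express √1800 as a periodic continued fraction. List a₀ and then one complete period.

[42; 2, 2, 1, 8, 1, 2, 2, 84]

a₀ = ⌊√1800⌋ = 42.
With m₀=0, d₀=1 and mₖ₊₁ = dₖaₖ − mₖ, dₖ₊₁ = (n − mₖ₊₁²)/dₖ, aₖ₊₁ = ⌊(a₀+mₖ₊₁)/dₖ₊₁⌋:
  k=1: m=42, d=36, a=2
  k=2: m=30, d=25, a=2
  k=3: m=20, d=56, a=1
  k=4: m=36, d=9, a=8
  k=5: m=36, d=56, a=1
  k=6: m=20, d=25, a=2
  k=7: m=30, d=36, a=2
  k=8: m=42, d=1, a=84
d=1 and a=2a₀=84 at k=8, so the next step gives (m, d) = (42, 36) again — its k=1 value — and the period has length 8.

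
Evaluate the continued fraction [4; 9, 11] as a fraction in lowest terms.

Fold from the inside: start with 11/1.
  9 + 1/11 = 100/11
  4 + 11/100 = 411/100

411/100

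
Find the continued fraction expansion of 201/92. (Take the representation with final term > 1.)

[2; 5, 2, 2, 3]

201 = 2×92 + 17
92 = 5×17 + 7
17 = 2×7 + 3
7 = 2×3 + 1
3 = 3×1 + 0  (stop)
So 201/92 = [2; 5, 2, 2, 3].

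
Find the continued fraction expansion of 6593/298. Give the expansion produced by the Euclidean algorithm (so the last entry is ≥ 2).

6593 = 22·298 + 37
298 = 8·37 + 2
37 = 18·2 + 1
2 = 2·1 + 0  (stop)
So 6593/298 = [22; 8, 18, 2].

[22; 8, 18, 2]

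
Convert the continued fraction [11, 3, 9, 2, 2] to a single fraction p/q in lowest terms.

Fold from the inside: start with 2/1.
  2 + 1/2 = 5/2
  9 + 2/5 = 47/5
  3 + 5/47 = 146/47
  11 + 47/146 = 1653/146

1653/146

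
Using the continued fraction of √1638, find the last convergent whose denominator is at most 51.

1457/36

√1638 = [40; 2, 8, 2, 80, …] (period length 4).
Convergents:
  p_0/q_0 = 40/1
  p_1/q_1 = 81/2
  p_2/q_2 = 688/17
  p_3/q_3 = 1457/36
  p_4/q_4 = 117248/2897
q_3 = 36 ≤ 51 < 2897 = q_4, so the answer is 1457/36.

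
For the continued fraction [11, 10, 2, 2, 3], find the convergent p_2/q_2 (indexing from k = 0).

Using pₖ = aₖpₖ₋₁ + pₖ₋₂, qₖ = aₖqₖ₋₁ + qₖ₋₂ (with p₋₁=1, p₋₂=0, q₋₁=0, q₋₂=1):
  k=0: a=11, p=11, q=1
  k=1: a=10, p=111, q=10
  k=2: a=2, p=233, q=21

233/21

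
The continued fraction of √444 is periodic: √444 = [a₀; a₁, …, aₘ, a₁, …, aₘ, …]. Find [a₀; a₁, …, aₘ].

a₀ = ⌊√444⌋ = 21.
With m₀=0, d₀=1 and mₖ₊₁ = dₖaₖ − mₖ, dₖ₊₁ = (n − mₖ₊₁²)/dₖ, aₖ₊₁ = ⌊(a₀+mₖ₊₁)/dₖ₊₁⌋:
  k=1: m=21, d=3, a=14
  k=2: m=21, d=1, a=42
d=1 and a=2a₀=42 at k=2, so the next step gives (m, d) = (21, 3) again — its k=1 value — and the period has length 2.

[21; 14, 42]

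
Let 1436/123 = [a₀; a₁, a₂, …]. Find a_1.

1436 = 11·123 + 83   →  a_0 = 11
123 = 1·83 + 40   →  a_1 = 1

1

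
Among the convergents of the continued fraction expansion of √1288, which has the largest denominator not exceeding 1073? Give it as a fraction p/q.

23220/647

√1288 = [35; 1, 7, 1, 70, …] (period length 4).
Convergents:
  p_0/q_0 = 35/1
  p_1/q_1 = 36/1
  p_2/q_2 = 287/8
  p_3/q_3 = 323/9
  p_4/q_4 = 22897/638
  p_5/q_5 = 23220/647
  p_6/q_6 = 185437/5167
q_5 = 647 ≤ 1073 < 5167 = q_6, so the answer is 23220/647.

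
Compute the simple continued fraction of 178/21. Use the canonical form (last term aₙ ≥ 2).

[8; 2, 10]

178 = 8·21 + 10
21 = 2·10 + 1
10 = 10·1 + 0  (stop)
So 178/21 = [8; 2, 10].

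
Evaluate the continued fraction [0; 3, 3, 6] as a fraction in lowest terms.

Fold from the inside: start with 6/1.
  3 + 1/6 = 19/6
  3 + 6/19 = 63/19
  0 + 19/63 = 19/63

19/63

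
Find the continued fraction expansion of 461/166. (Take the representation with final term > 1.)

[2; 1, 3, 2, 18]

461 = 2·166 + 129
166 = 1·129 + 37
129 = 3·37 + 18
37 = 2·18 + 1
18 = 18·1 + 0  (stop)
So 461/166 = [2; 1, 3, 2, 18].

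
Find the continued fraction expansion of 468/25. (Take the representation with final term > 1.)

[18; 1, 2, 1, 1, 3]

468 = 18·25 + 18
25 = 1·18 + 7
18 = 2·7 + 4
7 = 1·4 + 3
4 = 1·3 + 1
3 = 3·1 + 0  (stop)
So 468/25 = [18; 1, 2, 1, 1, 3].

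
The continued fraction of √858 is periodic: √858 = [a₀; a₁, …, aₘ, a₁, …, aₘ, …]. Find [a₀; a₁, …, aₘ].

[29; 3, 2, 3, 58]

a₀ = ⌊√858⌋ = 29.
With m₀=0, d₀=1 and mₖ₊₁ = dₖaₖ − mₖ, dₖ₊₁ = (n − mₖ₊₁²)/dₖ, aₖ₊₁ = ⌊(a₀+mₖ₊₁)/dₖ₊₁⌋:
  k=1: m=29, d=17, a=3
  k=2: m=22, d=22, a=2
  k=3: m=22, d=17, a=3
  k=4: m=29, d=1, a=58
d=1 and a=2a₀=58 at k=4, so the next step gives (m, d) = (29, 17) again — its k=1 value — and the period has length 4.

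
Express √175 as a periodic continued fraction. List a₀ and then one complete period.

[13; 4, 2, 1, 2, 4, 26]

a₀ = ⌊√175⌋ = 13.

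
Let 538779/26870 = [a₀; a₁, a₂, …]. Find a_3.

16

538779 = 20·26870 + 1379   →  a_0 = 20
26870 = 19·1379 + 669   →  a_1 = 19
1379 = 2·669 + 41   →  a_2 = 2
669 = 16·41 + 13   →  a_3 = 16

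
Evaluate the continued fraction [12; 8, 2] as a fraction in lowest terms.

Fold from the inside: start with 2/1.
  8 + 1/2 = 17/2
  12 + 2/17 = 206/17

206/17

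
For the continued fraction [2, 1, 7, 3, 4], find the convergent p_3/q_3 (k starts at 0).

72/25

Using pₖ = aₖpₖ₋₁ + pₖ₋₂, qₖ = aₖqₖ₋₁ + qₖ₋₂ (with p₋₁=1, p₋₂=0, q₋₁=0, q₋₂=1):
  k=0: a=2, p=2, q=1
  k=1: a=1, p=3, q=1
  k=2: a=7, p=23, q=8
  k=3: a=3, p=72, q=25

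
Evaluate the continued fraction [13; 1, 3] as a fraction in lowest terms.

55/4

Fold from the inside: start with 3/1.
  1 + 1/3 = 4/3
  13 + 3/4 = 55/4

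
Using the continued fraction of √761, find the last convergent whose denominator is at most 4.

√761 = [27; 1, 1, 2, 2, 1, 1, 54, …] (period length 7).
Convergents:
  p_0/q_0 = 27/1
  p_1/q_1 = 28/1
  p_2/q_2 = 55/2
  p_3/q_3 = 138/5
q_2 = 2 ≤ 4 < 5 = q_3, so the answer is 55/2.

55/2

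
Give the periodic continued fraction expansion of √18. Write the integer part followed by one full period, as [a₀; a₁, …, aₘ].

[4; 4, 8]

a₀ = ⌊√18⌋ = 4.
With m₀=0, d₀=1 and mₖ₊₁ = dₖaₖ − mₖ, dₖ₊₁ = (n − mₖ₊₁²)/dₖ, aₖ₊₁ = ⌊(a₀+mₖ₊₁)/dₖ₊₁⌋:
  k=1: m=4, d=2, a=4
  k=2: m=4, d=1, a=8
d=1 and a=2a₀=8 at k=2, so the next step gives (m, d) = (4, 2) again — its k=1 value — and the period has length 2.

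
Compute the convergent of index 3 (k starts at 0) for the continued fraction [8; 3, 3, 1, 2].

108/13

Using pₖ = aₖpₖ₋₁ + pₖ₋₂, qₖ = aₖqₖ₋₁ + qₖ₋₂ (with p₋₁=1, p₋₂=0, q₋₁=0, q₋₂=1):
  k=0: a=8, p=8, q=1
  k=1: a=3, p=25, q=3
  k=2: a=3, p=83, q=10
  k=3: a=1, p=108, q=13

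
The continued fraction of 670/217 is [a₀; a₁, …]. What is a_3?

670 = 3·217 + 19   →  a_0 = 3
217 = 11·19 + 8   →  a_1 = 11
19 = 2·8 + 3   →  a_2 = 2
8 = 2·3 + 2   →  a_3 = 2

2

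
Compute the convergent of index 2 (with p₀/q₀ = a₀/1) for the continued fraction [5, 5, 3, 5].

83/16

Using pₖ = aₖpₖ₋₁ + pₖ₋₂, qₖ = aₖqₖ₋₁ + qₖ₋₂ (with p₋₁=1, p₋₂=0, q₋₁=0, q₋₂=1):
  k=0: a=5, p=5, q=1
  k=1: a=5, p=26, q=5
  k=2: a=3, p=83, q=16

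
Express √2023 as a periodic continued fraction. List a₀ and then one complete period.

[44; 1, 43, 1, 88]

a₀ = ⌊√2023⌋ = 44.
With m₀=0, d₀=1 and mₖ₊₁ = dₖaₖ − mₖ, dₖ₊₁ = (n − mₖ₊₁²)/dₖ, aₖ₊₁ = ⌊(a₀+mₖ₊₁)/dₖ₊₁⌋:
  k=1: m=44, d=87, a=1
  k=2: m=43, d=2, a=43
  k=3: m=43, d=87, a=1
  k=4: m=44, d=1, a=88
d=1 and a=2a₀=88 at k=4, so the next step gives (m, d) = (44, 87) again — its k=1 value — and the period has length 4.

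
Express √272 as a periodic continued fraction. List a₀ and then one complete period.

a₀ = ⌊√272⌋ = 16.
With m₀=0, d₀=1 and mₖ₊₁ = dₖaₖ − mₖ, dₖ₊₁ = (n − mₖ₊₁²)/dₖ, aₖ₊₁ = ⌊(a₀+mₖ₊₁)/dₖ₊₁⌋:
  k=1: m=16, d=16, a=2
  k=2: m=16, d=1, a=32
d=1 and a=2a₀=32 at k=2, so the next step gives (m, d) = (16, 16) again — its k=1 value — and the period has length 2.

[16; 2, 32]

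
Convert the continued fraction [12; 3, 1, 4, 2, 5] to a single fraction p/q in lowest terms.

2808/229

Using pₖ = aₖpₖ₋₁ + pₖ₋₂ and qₖ = aₖqₖ₋₁ + qₖ₋₂:
  k=0: a=12, p=12, q=1
  k=1: a=3, p=37, q=3
  k=2: a=1, p=49, q=4
  k=3: a=4, p=233, q=19
  k=4: a=2, p=515, q=42
  k=5: a=5, p=2808, q=229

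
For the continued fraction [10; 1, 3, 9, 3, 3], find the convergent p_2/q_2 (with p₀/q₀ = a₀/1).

Using pₖ = aₖpₖ₋₁ + pₖ₋₂, qₖ = aₖqₖ₋₁ + qₖ₋₂ (with p₋₁=1, p₋₂=0, q₋₁=0, q₋₂=1):
  k=0: a=10, p=10, q=1
  k=1: a=1, p=11, q=1
  k=2: a=3, p=43, q=4

43/4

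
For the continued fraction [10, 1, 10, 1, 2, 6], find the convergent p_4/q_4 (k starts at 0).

382/35

Using pₖ = aₖpₖ₋₁ + pₖ₋₂, qₖ = aₖqₖ₋₁ + qₖ₋₂ (with p₋₁=1, p₋₂=0, q₋₁=0, q₋₂=1):
  k=0: a=10, p=10, q=1
  k=1: a=1, p=11, q=1
  k=2: a=10, p=120, q=11
  k=3: a=1, p=131, q=12
  k=4: a=2, p=382, q=35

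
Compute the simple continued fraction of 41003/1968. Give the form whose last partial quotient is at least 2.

41003 = 20·1968 + 1643
1968 = 1·1643 + 325
1643 = 5·325 + 18
325 = 18·18 + 1
18 = 18·1 + 0  (stop)
So 41003/1968 = [20; 1, 5, 18, 18].

[20; 1, 5, 18, 18]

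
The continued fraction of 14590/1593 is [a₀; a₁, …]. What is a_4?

14590 = 9·1593 + 253   →  a_0 = 9
1593 = 6·253 + 75   →  a_1 = 6
253 = 3·75 + 28   →  a_2 = 3
75 = 2·28 + 19   →  a_3 = 2
28 = 1·19 + 9   →  a_4 = 1

1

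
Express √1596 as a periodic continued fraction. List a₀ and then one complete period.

[39; 1, 18, 1, 78]

a₀ = ⌊√1596⌋ = 39.
With m₀=0, d₀=1 and mₖ₊₁ = dₖaₖ − mₖ, dₖ₊₁ = (n − mₖ₊₁²)/dₖ, aₖ₊₁ = ⌊(a₀+mₖ₊₁)/dₖ₊₁⌋:
  k=1: m=39, d=75, a=1
  k=2: m=36, d=4, a=18
  k=3: m=36, d=75, a=1
  k=4: m=39, d=1, a=78
d=1 and a=2a₀=78 at k=4, so the next step gives (m, d) = (39, 75) again — its k=1 value — and the period has length 4.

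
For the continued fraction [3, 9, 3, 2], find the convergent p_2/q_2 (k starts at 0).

87/28

Using pₖ = aₖpₖ₋₁ + pₖ₋₂, qₖ = aₖqₖ₋₁ + qₖ₋₂ (with p₋₁=1, p₋₂=0, q₋₁=0, q₋₂=1):
  k=0: a=3, p=3, q=1
  k=1: a=9, p=28, q=9
  k=2: a=3, p=87, q=28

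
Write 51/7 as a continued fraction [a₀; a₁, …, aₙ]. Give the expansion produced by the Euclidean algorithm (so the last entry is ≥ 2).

[7; 3, 2]

51 = 7·7 + 2
7 = 3·2 + 1
2 = 2·1 + 0  (stop)
So 51/7 = [7; 3, 2].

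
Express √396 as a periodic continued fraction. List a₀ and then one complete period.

a₀ = ⌊√396⌋ = 19.

[19; 1, 8, 1, 38]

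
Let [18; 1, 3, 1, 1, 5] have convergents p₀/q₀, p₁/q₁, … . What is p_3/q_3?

Using pₖ = aₖpₖ₋₁ + pₖ₋₂, qₖ = aₖqₖ₋₁ + qₖ₋₂ (with p₋₁=1, p₋₂=0, q₋₁=0, q₋₂=1):
  k=0: a=18, p=18, q=1
  k=1: a=1, p=19, q=1
  k=2: a=3, p=75, q=4
  k=3: a=1, p=94, q=5

94/5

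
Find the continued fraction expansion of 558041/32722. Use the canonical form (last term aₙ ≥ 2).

[17; 18, 1, 1, 13, 10, 1, 5]

558041 = 17*32722 + 1767
32722 = 18*1767 + 916
1767 = 1*916 + 851
916 = 1*851 + 65
851 = 13*65 + 6
65 = 10*6 + 5
6 = 1*5 + 1
5 = 5*1 + 0  (stop)
So 558041/32722 = [17; 18, 1, 1, 13, 10, 1, 5].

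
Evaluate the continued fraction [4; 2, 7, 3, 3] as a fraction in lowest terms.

Using pₖ = aₖpₖ₋₁ + pₖ₋₂ and qₖ = aₖqₖ₋₁ + qₖ₋₂:
  k=0: a=4, p=4, q=1
  k=1: a=2, p=9, q=2
  k=2: a=7, p=67, q=15
  k=3: a=3, p=210, q=47
  k=4: a=3, p=697, q=156

697/156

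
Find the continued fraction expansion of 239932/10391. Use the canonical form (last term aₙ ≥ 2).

239932 = 23·10391 + 939
10391 = 11·939 + 62
939 = 15·62 + 9
62 = 6·9 + 8
9 = 1·8 + 1
8 = 8·1 + 0  (stop)
So 239932/10391 = [23; 11, 15, 6, 1, 8].

[23; 11, 15, 6, 1, 8]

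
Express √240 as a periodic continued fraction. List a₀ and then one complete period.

a₀ = ⌊√240⌋ = 15.
With m₀=0, d₀=1 and mₖ₊₁ = dₖaₖ − mₖ, dₖ₊₁ = (n − mₖ₊₁²)/dₖ, aₖ₊₁ = ⌊(a₀+mₖ₊₁)/dₖ₊₁⌋:
  k=1: m=15, d=15, a=2
  k=2: m=15, d=1, a=30
d=1 and a=2a₀=30 at k=2, so the next step gives (m, d) = (15, 15) again — its k=1 value — and the period has length 2.

[15; 2, 30]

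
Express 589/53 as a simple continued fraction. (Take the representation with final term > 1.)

[11; 8, 1, 5]

589 = 11×53 + 6
53 = 8×6 + 5
6 = 1×5 + 1
5 = 5×1 + 0  (stop)
So 589/53 = [11; 8, 1, 5].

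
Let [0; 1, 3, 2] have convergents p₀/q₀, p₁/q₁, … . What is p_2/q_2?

3/4

Using pₖ = aₖpₖ₋₁ + pₖ₋₂, qₖ = aₖqₖ₋₁ + qₖ₋₂ (with p₋₁=1, p₋₂=0, q₋₁=0, q₋₂=1):
  k=0: a=0, p=0, q=1
  k=1: a=1, p=1, q=1
  k=2: a=3, p=3, q=4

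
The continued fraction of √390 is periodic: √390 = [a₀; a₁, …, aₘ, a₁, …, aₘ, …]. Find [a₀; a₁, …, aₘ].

a₀ = ⌊√390⌋ = 19.
With m₀=0, d₀=1 and mₖ₊₁ = dₖaₖ − mₖ, dₖ₊₁ = (n − mₖ₊₁²)/dₖ, aₖ₊₁ = ⌊(a₀+mₖ₊₁)/dₖ₊₁⌋:
  k=1: m=19, d=29, a=1
  k=2: m=10, d=10, a=2
  k=3: m=10, d=29, a=1
  k=4: m=19, d=1, a=38
d=1 and a=2a₀=38 at k=4, so the next step gives (m, d) = (19, 29) again — its k=1 value — and the period has length 4.

[19; 1, 2, 1, 38]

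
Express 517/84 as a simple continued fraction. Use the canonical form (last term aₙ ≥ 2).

517 = 6×84 + 13
84 = 6×13 + 6
13 = 2×6 + 1
6 = 6×1 + 0  (stop)
So 517/84 = [6; 6, 2, 6].

[6; 6, 2, 6]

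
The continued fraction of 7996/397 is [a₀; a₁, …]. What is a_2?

7996 = 20·397 + 56   →  a_0 = 20
397 = 7·56 + 5   →  a_1 = 7
56 = 11·5 + 1   →  a_2 = 11

11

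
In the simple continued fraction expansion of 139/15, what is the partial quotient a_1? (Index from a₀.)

3

139 = 9·15 + 4   →  a_0 = 9
15 = 3·4 + 3   →  a_1 = 3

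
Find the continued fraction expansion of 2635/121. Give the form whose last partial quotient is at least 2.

[21; 1, 3, 2, 13]

2635 = 21×121 + 94
121 = 1×94 + 27
94 = 3×27 + 13
27 = 2×13 + 1
13 = 13×1 + 0  (stop)
So 2635/121 = [21; 1, 3, 2, 13].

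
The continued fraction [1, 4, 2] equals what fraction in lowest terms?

11/9

Using pₖ = aₖpₖ₋₁ + pₖ₋₂ and qₖ = aₖqₖ₋₁ + qₖ₋₂:
  k=0: a=1, p=1, q=1
  k=1: a=4, p=5, q=4
  k=2: a=2, p=11, q=9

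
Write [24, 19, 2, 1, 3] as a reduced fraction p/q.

5123/213

Fold from the inside: start with 3/1.
  1 + 1/3 = 4/3
  2 + 3/4 = 11/4
  19 + 4/11 = 213/11
  24 + 11/213 = 5123/213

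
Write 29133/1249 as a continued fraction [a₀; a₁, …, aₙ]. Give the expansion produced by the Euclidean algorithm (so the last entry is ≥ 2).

29133 = 23*1249 + 406
1249 = 3*406 + 31
406 = 13*31 + 3
31 = 10*3 + 1
3 = 3*1 + 0  (stop)
So 29133/1249 = [23; 3, 13, 10, 3].

[23; 3, 13, 10, 3]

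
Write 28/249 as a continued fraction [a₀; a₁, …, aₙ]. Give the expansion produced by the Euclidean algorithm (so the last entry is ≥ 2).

[0; 8, 1, 8, 3]

28 = 0*249 + 28
249 = 8*28 + 25
28 = 1*25 + 3
25 = 8*3 + 1
3 = 3*1 + 0  (stop)
So 28/249 = [0; 8, 1, 8, 3].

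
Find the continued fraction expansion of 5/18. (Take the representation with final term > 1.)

[0; 3, 1, 1, 2]

5 = 0·18 + 5
18 = 3·5 + 3
5 = 1·3 + 2
3 = 1·2 + 1
2 = 2·1 + 0  (stop)
So 5/18 = [0; 3, 1, 1, 2].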